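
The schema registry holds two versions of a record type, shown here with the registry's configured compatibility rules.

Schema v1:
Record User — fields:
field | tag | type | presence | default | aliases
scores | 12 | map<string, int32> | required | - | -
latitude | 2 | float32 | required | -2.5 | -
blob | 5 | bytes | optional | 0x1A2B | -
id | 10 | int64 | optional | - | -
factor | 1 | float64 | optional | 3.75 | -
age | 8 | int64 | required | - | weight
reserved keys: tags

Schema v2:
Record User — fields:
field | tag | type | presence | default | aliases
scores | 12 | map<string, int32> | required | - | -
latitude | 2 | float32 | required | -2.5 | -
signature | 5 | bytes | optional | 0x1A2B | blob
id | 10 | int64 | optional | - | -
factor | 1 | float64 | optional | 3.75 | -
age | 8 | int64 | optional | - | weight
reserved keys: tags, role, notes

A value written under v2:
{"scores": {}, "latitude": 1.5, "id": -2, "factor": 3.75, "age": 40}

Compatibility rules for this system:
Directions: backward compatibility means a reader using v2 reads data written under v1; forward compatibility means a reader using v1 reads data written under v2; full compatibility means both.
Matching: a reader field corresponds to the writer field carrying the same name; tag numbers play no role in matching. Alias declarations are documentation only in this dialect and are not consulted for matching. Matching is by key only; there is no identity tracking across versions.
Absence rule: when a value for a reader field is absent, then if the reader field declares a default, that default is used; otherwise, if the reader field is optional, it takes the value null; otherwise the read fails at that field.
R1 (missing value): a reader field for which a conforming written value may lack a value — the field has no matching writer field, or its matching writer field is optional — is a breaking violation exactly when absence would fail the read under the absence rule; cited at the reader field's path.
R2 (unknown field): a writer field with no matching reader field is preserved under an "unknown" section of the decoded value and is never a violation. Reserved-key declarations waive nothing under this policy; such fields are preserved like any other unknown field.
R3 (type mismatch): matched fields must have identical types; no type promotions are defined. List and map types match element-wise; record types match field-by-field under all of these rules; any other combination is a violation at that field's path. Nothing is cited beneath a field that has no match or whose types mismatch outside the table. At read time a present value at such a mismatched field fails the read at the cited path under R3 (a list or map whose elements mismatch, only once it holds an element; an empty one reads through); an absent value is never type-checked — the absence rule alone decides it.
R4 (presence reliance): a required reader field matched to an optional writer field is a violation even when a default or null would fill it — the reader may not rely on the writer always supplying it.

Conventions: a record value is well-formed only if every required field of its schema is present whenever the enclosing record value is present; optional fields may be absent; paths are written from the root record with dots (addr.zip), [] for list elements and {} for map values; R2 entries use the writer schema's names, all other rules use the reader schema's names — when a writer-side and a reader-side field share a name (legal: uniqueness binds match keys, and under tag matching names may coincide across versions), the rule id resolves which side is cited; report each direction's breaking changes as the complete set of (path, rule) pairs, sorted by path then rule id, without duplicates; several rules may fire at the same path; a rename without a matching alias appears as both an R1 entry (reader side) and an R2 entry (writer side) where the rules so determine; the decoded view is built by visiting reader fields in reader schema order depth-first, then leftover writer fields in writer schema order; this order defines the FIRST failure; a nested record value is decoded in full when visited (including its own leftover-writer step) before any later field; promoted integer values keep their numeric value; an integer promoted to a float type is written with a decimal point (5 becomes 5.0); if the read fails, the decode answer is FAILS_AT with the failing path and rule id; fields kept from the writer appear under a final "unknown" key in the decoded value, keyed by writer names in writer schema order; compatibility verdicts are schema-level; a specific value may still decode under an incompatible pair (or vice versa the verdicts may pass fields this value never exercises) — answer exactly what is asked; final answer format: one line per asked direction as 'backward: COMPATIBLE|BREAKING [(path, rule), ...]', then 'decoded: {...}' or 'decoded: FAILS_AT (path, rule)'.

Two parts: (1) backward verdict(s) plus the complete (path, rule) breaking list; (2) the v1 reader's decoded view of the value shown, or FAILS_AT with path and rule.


arrows below run writer -> reader for User
backward for User (reader v2, writer v1):
  scores: paired with writer scores (map<string, int32> -> map<string, int32>; writer required)
  latitude: paired with writer latitude (float32 -> float32; writer required)
  signature has no writer counterpart
  id: paired with writer id (int64 -> int64; writer optional)
  factor: paired with writer factor (float64 -> float64; writer optional)
  age: paired with writer age (int64 -> int64; writer required)
  writer field blob has no reader counterpart
  => backward verdict for User: COMPATIBLE, no violations
decode walk for User under reader schema v1:
  scores := {}
  latitude := 1.5
  blob := 0x1A2B (absent -> default)
  id := -2
  factor := 3.75
  age := 40
  => decoded: {"scores": {}, "latitude": 1.5, "blob": 0x1A2B, "id": -2, "factor": 3.75, "age": 40}
the rest of the User diff is inert for this question:
  field age in record User: required changed to optional -> its effect on User is confined to the forward direction, not asked
  renamed field blob to signature in record User (alias blob declared on the renamed field) -> triggers nothing under User's printed rules — same verdict

backward: COMPATIBLE []; decoded: {"scores": {}, "latitude": 1.5, "blob": 0x1A2B, "id": -2, "factor": 3.75, "age": 40}


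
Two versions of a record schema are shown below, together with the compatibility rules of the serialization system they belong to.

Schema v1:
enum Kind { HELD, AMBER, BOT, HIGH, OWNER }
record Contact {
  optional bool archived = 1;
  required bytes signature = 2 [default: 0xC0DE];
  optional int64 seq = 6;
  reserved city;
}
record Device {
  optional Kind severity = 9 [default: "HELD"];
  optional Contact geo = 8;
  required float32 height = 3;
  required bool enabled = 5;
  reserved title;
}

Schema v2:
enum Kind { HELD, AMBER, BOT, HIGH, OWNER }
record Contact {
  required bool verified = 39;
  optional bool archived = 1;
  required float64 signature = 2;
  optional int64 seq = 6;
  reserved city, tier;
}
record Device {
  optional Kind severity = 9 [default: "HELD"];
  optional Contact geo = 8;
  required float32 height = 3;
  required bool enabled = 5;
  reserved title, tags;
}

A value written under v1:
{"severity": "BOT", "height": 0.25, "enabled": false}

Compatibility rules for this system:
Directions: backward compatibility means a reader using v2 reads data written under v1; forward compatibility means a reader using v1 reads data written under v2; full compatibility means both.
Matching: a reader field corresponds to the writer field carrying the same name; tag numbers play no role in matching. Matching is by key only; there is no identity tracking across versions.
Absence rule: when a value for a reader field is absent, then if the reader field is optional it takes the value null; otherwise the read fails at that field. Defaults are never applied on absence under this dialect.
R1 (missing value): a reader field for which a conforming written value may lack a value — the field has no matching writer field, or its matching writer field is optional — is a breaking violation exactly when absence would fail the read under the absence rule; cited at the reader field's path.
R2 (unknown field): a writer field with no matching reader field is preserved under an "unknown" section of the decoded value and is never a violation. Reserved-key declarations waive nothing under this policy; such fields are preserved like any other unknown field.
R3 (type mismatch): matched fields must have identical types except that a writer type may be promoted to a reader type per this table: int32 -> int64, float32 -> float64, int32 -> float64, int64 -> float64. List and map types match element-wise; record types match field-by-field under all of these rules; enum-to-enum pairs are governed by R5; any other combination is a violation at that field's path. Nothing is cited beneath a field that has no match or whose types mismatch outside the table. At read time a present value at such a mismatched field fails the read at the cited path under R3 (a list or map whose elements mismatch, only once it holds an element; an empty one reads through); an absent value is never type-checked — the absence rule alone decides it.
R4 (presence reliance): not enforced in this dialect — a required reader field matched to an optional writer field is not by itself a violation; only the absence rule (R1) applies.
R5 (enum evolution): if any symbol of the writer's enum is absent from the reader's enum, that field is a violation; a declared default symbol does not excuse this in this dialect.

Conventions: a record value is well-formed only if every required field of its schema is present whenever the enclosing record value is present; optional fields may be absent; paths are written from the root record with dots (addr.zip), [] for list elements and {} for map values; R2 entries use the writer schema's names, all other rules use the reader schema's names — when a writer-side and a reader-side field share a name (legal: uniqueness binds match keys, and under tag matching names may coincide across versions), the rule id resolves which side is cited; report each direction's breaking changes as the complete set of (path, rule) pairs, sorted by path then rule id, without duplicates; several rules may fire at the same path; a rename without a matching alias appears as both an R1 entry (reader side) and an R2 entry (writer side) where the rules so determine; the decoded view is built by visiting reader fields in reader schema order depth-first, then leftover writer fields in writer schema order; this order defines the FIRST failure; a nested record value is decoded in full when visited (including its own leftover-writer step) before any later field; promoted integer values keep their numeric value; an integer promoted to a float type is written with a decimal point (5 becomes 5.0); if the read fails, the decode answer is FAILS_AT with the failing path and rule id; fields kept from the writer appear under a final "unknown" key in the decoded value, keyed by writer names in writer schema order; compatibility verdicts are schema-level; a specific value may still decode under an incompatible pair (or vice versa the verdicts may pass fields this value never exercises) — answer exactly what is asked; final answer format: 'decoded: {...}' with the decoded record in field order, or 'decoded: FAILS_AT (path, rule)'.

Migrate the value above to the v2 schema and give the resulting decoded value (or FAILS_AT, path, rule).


decoded: {"severity": "BOT", "geo": null, "height": 0.25, "enabled": false}

each type pair in Device: writer, then reader
decoding the Device value with the v2 reader:
  severity := "BOT"
  geo := null (not supplied -> null)
  height := 0.25
  enabled := false
  => decoded: {"severity": "BOT", "geo": null, "height": 0.25, "enabled": false}
the other Device changes do not affect what is asked:
  added field verified to record Contact: required bool, tag 39 (in v2 it sits immediately before archived) -> affects the rule determinations only; this particular Device value decodes identically
  field signature in record Contact: type bytes changed to float64 (its default is dropped) -> affects the rule determinations only; this particular Device value decodes identically


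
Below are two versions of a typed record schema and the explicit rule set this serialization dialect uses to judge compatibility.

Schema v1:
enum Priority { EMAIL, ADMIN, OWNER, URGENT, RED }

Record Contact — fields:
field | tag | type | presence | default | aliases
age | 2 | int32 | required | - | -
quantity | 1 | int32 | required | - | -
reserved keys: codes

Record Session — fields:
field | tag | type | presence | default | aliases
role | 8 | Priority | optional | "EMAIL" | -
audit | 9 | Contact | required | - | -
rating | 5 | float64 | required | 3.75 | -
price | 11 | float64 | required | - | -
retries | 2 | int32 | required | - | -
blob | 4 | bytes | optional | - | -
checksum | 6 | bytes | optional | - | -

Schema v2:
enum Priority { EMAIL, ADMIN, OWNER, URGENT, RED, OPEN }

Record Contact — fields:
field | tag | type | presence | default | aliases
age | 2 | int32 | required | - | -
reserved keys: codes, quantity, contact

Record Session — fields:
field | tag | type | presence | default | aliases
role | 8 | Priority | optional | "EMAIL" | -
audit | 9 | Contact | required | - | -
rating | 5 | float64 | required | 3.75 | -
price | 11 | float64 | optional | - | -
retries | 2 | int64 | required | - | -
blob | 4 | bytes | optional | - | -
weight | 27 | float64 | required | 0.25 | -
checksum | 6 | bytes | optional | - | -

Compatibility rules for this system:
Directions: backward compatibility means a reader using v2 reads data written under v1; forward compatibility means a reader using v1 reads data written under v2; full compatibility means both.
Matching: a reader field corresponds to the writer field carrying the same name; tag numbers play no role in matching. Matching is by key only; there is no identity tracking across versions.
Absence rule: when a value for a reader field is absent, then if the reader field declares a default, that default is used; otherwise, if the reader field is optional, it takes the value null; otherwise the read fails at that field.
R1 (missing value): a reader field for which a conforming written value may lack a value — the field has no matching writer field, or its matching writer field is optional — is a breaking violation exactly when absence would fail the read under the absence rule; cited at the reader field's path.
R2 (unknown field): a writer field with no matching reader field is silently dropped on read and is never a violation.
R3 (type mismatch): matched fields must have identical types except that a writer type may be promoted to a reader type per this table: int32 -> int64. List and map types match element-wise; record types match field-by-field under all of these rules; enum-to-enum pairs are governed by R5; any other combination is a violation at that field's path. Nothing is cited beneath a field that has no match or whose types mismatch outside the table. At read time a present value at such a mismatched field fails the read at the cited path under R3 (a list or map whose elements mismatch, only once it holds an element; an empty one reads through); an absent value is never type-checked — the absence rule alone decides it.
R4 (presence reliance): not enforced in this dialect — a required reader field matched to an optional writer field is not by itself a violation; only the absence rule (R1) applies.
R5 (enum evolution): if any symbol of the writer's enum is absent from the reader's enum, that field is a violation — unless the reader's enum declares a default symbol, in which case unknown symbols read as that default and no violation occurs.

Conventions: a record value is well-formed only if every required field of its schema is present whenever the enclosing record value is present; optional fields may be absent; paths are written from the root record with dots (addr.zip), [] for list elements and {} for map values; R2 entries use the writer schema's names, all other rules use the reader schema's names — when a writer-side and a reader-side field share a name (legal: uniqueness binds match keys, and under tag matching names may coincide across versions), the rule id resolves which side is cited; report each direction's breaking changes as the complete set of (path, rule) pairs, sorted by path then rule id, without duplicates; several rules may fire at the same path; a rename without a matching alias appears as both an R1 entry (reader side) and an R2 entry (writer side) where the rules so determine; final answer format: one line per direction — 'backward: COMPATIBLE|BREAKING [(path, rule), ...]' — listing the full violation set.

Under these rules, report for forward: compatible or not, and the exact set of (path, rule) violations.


arrows below run writer -> reader for Session
forward analysis of Session with v1 as reader and v2 as writer:
  role: Priority -> Priority, writer optional; from role
  audit: Contact -> Contact, writer required; from audit
  rating: float64 -> float64, writer required; from rating
  price: float64 -> float64, writer optional; from price
  retries: int64 -> int32, writer required; from retries
  blob: bytes -> bytes, writer optional; from blob
  checksum: bytes -> bytes, writer optional; from checksum
  writer field weight has no reader counterpart
  audit.age: int32 -> int32, writer required; from audit.age
  no writer field matches reader audit.quantity
  R1 fires at audit.quantity
  R1 fires at price
  R3 fires at retries
  R5 fires at role
  forward on Session therefore BREAKING (4)
checking off the Session differences that do not matter here:
  added field weight to record Session: required float64, tag 27, default 0.25 (in v2 it sits immediately before checksum) -> no rule fires on it in Session's dialect; the asked verdict holds

forward: BREAKING [(audit.quantity, R1), (price, R1), (retries, R3), (role, R5)]


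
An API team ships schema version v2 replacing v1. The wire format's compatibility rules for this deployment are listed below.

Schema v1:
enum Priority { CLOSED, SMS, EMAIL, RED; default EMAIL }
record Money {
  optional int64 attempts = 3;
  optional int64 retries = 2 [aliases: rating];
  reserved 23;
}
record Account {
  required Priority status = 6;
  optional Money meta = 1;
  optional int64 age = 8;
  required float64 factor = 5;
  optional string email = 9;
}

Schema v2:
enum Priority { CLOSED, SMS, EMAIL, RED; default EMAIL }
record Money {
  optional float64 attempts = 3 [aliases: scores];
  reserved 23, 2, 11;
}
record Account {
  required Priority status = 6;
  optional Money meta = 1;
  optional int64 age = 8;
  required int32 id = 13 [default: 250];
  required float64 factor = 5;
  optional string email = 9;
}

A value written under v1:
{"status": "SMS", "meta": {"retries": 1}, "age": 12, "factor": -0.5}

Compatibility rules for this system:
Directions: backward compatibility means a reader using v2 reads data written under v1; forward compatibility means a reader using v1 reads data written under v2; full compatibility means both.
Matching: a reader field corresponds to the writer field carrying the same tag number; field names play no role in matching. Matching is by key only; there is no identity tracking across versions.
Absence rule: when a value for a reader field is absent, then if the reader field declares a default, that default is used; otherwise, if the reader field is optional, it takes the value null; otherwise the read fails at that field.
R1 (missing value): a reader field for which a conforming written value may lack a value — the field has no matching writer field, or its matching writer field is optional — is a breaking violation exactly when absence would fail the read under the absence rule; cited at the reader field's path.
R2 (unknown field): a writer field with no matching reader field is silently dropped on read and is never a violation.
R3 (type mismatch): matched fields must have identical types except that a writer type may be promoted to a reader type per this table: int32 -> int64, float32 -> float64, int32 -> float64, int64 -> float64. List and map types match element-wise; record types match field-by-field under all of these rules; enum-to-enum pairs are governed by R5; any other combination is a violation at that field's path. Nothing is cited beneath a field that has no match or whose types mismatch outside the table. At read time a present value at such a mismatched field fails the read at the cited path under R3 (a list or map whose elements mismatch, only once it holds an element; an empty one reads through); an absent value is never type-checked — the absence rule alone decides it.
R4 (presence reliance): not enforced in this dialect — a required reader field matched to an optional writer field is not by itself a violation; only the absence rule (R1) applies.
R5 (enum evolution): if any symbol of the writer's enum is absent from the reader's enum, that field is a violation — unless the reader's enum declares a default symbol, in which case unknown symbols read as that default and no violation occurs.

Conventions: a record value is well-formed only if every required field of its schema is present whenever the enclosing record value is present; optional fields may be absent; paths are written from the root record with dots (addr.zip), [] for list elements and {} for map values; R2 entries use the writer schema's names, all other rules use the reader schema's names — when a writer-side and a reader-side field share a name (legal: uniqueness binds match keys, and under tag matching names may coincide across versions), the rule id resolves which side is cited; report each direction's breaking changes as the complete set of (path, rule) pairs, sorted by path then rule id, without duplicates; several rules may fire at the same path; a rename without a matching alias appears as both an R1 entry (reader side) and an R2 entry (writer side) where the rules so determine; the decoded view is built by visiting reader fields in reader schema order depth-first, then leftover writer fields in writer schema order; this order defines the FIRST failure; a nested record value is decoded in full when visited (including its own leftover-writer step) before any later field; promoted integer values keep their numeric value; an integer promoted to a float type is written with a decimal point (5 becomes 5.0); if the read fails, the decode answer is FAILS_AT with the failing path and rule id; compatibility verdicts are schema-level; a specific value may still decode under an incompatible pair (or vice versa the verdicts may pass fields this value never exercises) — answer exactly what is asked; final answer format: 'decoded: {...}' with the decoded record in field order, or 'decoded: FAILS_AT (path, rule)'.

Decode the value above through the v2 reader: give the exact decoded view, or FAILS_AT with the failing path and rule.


the writer's type comes first in each Account pair
decoding the Account value with the v2 reader:
  status := "SMS"
  meta.attempts := null (absent, optional -> null)
  writer meta.retries: unknown -> dropped
  age := 12
  id := 250 (absent -> default)
  factor := -0.5
  email := null (absent, optional -> null)
  => decoded: {"status": "SMS", "meta": {"attempts": null}, "age": 12, "id": 250, "factor": -0.5, "email": null}
remaining Account differences; none change what is asked:
  field attempts in record Money: type int64 changed to float64 -> schema-level compatibility only; this Account value's decode is unchanged

decoded: {"status": "SMS", "meta": {"attempts": null}, "age": 12, "id": 250, "factor": -0.5, "email": null}


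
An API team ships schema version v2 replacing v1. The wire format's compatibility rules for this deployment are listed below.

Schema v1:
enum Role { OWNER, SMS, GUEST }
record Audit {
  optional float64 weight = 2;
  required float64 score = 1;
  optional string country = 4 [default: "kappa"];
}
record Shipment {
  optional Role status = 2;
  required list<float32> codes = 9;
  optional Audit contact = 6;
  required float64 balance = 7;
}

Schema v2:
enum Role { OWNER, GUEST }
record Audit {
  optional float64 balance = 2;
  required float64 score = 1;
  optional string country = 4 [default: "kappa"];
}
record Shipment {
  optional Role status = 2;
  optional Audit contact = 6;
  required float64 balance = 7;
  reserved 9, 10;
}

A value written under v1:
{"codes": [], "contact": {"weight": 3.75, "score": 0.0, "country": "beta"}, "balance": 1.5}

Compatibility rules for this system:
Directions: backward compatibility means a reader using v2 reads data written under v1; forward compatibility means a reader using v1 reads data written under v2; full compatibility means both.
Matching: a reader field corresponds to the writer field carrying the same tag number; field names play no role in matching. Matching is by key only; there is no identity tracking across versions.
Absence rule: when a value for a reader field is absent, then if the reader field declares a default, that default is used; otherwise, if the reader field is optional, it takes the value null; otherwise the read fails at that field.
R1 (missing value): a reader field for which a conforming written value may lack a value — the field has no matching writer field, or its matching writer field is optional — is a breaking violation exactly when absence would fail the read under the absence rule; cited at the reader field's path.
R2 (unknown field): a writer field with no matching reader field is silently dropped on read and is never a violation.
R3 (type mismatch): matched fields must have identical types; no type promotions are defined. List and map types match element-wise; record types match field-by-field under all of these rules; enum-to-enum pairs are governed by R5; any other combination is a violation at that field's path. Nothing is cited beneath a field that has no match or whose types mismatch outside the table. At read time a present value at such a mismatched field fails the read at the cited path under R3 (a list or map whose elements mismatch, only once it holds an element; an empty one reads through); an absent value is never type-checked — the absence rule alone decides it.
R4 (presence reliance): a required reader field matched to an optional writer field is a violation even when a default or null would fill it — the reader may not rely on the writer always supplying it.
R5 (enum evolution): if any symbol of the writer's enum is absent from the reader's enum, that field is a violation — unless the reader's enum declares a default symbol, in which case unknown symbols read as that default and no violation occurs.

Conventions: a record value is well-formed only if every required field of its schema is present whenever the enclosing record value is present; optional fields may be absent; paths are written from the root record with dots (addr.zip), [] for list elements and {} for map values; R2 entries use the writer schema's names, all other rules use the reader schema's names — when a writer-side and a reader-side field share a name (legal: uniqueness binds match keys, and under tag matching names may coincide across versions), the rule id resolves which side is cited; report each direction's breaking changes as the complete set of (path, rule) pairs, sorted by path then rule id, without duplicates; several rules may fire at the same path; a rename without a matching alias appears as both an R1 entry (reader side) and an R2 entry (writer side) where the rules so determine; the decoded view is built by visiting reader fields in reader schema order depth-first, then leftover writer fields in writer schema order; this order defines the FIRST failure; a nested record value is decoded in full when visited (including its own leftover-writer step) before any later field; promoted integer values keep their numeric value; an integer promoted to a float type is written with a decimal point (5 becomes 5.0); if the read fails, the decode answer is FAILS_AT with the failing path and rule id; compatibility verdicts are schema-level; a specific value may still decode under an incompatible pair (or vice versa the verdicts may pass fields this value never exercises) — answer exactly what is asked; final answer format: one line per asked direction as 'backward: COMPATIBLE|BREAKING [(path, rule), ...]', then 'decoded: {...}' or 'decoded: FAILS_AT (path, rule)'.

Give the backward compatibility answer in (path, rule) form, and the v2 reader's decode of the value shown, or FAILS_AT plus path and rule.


the writer's type comes first in each Shipment pair
backward on Shipment — v2 reading data written by v1:
  status <- status (Role -> Role, writer optional)
  contact <- contact (Audit -> Audit, writer optional)
  balance <- balance (float64 -> float64, writer required)
  writer field codes has no reader counterpart
  contact.balance <- contact.weight (float64 -> float64, writer optional)
  contact.score <- contact.score (float64 -> float64, writer required)
  contact.country <- contact.country (string -> string, writer optional)
  breaking: (status, R5)
  => 1 violation(s): backward is BREAKING for Shipment
decoding the Shipment value with the v2 reader:
  status := null (not supplied -> null)
  contact.balance := 3.75 (from writer weight)
  contact.score := 0.0
  contact.country := "beta"
  balance := 1.5
  writer codes: unmatched, discarded
  => decoded: {"status": null, "contact": {"balance": 3.75, "score": 0.0, "country": "beta"}, "balance": 1.5}

backward: BREAKING [(status, R5)]; decoded: {"status": null, "contact": {"balance": 3.75, "score": 0.0, "country": "beta"}, "balance": 1.5}


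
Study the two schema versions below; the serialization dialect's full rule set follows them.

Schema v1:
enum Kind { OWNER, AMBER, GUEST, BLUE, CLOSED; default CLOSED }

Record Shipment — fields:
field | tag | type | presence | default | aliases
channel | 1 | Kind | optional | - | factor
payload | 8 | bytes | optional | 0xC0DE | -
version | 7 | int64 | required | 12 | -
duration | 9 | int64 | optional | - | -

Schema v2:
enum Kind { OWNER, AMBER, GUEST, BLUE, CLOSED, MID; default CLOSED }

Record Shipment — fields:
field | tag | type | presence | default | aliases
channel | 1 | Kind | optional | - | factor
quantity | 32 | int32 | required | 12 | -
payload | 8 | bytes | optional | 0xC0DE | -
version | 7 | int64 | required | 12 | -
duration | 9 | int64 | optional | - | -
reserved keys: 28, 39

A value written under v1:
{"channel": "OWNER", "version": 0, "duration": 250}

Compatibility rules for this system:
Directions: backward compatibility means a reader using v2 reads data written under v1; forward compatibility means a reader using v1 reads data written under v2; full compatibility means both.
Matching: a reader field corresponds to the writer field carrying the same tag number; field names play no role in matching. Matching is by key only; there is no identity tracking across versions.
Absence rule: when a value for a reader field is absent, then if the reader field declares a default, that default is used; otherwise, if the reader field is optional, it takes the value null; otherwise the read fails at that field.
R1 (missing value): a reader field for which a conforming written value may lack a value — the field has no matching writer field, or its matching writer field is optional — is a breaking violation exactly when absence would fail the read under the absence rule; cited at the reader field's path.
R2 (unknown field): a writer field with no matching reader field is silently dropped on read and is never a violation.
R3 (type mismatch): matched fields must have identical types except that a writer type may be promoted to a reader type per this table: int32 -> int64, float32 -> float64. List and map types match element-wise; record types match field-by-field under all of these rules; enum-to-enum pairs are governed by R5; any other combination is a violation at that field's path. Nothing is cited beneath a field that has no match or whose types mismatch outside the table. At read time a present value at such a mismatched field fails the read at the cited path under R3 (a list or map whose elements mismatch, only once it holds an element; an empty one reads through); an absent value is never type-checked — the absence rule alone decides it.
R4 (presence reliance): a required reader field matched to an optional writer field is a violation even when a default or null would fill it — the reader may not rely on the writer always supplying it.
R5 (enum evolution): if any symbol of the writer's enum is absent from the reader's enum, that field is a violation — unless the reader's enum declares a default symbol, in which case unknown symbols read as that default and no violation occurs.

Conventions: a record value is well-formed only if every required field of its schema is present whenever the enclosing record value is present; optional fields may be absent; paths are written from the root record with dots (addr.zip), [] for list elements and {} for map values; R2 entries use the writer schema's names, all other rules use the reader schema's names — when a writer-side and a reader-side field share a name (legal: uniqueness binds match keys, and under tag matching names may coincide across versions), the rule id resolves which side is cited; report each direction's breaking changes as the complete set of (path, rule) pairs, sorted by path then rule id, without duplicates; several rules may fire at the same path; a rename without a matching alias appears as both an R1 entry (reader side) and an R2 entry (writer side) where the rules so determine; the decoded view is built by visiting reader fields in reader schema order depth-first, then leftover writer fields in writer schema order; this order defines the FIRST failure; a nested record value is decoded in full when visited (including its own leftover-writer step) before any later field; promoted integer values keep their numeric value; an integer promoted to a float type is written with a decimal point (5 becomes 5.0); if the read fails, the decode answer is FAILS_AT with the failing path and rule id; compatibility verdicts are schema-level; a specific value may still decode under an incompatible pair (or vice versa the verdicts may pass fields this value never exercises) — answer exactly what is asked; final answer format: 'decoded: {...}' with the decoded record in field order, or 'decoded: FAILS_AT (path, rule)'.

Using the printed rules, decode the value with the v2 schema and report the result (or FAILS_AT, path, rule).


decoded: {"channel": "OWNER", "quantity": 12, "payload": 0xC0DE, "version": 0, "duration": 250}

arrows below run writer -> reader for Shipment
decode walk for Shipment under reader schema v2:
  channel := "OWNER"
  quantity := 12 (no value, default fills)
  payload := 0xC0DE (no value, default fills)
  version := 0
  duration := 250
  => decoded: {"channel": "OWNER", "quantity": 12, "payload": 0xC0DE, "version": 0, "duration": 250}
the other Shipment changes do not affect what is asked:
  enum Kind (field channel in record Shipment): symbol MID added -> inert under this dialect — no rule fires on Shipment and the result does not move


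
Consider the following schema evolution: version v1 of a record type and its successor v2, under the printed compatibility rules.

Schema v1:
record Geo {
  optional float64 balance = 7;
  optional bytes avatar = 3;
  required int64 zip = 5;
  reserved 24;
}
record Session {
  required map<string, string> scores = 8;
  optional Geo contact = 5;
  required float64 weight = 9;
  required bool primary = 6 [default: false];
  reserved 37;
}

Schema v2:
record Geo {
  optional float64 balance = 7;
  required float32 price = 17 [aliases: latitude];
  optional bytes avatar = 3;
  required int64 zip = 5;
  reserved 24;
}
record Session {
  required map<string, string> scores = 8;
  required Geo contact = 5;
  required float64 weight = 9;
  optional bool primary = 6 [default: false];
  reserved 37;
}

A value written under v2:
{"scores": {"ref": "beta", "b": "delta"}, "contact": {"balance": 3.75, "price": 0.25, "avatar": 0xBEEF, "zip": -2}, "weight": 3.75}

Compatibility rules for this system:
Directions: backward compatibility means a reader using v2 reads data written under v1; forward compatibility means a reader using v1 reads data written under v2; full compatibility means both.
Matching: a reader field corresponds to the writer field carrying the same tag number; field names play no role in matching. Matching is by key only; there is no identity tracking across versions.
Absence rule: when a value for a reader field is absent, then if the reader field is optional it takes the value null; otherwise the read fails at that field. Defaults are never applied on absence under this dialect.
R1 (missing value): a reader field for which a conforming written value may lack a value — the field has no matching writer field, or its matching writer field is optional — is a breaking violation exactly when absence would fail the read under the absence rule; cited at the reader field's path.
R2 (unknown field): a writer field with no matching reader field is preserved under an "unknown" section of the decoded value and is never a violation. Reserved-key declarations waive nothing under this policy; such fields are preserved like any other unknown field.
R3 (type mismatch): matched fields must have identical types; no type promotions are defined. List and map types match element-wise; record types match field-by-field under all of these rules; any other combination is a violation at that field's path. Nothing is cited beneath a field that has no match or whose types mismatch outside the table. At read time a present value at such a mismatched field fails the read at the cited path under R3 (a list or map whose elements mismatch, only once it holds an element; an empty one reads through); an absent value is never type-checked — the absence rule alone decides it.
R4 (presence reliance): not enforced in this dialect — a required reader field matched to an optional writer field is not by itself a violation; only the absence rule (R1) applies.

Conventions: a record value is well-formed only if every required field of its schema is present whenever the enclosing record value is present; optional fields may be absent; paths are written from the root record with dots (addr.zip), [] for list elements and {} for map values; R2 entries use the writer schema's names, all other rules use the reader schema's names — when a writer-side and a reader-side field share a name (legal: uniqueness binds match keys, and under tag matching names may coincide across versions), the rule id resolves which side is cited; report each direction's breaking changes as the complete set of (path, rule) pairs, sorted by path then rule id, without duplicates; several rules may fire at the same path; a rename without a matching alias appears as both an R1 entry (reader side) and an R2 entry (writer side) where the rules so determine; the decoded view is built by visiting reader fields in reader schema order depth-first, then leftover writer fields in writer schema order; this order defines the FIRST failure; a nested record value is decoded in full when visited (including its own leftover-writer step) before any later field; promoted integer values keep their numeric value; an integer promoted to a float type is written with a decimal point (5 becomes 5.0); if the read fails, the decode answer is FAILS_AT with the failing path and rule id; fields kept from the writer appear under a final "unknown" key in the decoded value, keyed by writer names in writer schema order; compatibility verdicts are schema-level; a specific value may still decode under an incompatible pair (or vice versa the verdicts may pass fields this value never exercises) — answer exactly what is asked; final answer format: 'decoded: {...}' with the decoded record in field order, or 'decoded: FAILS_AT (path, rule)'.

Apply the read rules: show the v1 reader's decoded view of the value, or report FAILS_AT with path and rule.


the writer's type comes first in each Session pair
decoding the Session value with the v1 reader:
  scores := {"ref": "beta", "b": "delta"}
  contact.balance := 3.75
  contact.avatar := 0xBEEF
  contact.zip := -2
  writer contact.price: kept under "unknown"
  weight := 3.75
  read fails at primary under R1 (no fill)
  => FAILS_AT (primary, R1)
ruling out the remaining Session differences:
  added field price to record Geo: required float32, tag 17 (in v2 it sits immediately before avatar) -> matters for Session compatibility verdicts, not for this value's decode
  field contact in record Session: optional changed to required -> matters for Session compatibility verdicts, not for this value's decode

decoded: FAILS_AT (primary, R1)
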